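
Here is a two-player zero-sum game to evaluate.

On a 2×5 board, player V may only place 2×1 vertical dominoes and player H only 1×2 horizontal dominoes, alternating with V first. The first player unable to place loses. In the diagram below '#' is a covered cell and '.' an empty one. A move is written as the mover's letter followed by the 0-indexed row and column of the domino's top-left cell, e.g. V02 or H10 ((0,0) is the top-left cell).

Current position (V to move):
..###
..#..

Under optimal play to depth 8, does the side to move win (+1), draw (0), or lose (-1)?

value(..###/..#.., V) = +1

[..###/..#..] V move#1: V00:+1/#.###/#.#..*, V01:+1/.####/.##..
[#.###/#.#..] H move#2: H13:-1/#.###/#.###*
[#.###/#.###] V move#3: V01:+1/#####/#####*
[#####/#####] end (terminal -1, H#4); searched ..###/..#.. to 8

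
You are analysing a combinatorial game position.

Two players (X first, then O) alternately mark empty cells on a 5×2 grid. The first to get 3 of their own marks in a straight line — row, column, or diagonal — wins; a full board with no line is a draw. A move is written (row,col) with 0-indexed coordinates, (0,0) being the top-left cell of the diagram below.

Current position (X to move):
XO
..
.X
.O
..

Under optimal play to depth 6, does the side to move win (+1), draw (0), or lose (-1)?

ply 1, X at XO/../.X/.O/.. | (1,0)=+0→XO/X./.X/.O/..*; (1,1)=+0→XO/.X/.X/.O/..; (2,0)=+0→XO/../XX/.O/..; (3,0)=+0→XO/../.X/XO/..; (4,0)=+0→XO/../.X/.O/X.; (4,1)=+0→XO/../.X/.O/.X
ply 2, O at XO/X./.X/.O/.. | (1,1)=-1→XO/XO/.X/.O/..; (2,0)=+0→XO/X./OX/.O/..*; (3,0)=-1→XO/X./.X/OO/..; (4,0)=-1→XO/X./.X/.O/O.; (4,1)=-1→XO/X./.X/.O/.O
ply 3, X at XO/X./OX/.O/.. | (1,1)=+0→XO/XX/OX/.O/..*; (3,0)=+0→XO/X./OX/XO/..; (4,0)=+0→XO/X./OX/.O/X.; (4,1)=+0→XO/X./OX/.O/.X
ply 4, O at XO/XX/OX/.O/.. | (3,0)=+0→XO/XX/OX/OO/..*; (4,0)=+0→XO/XX/OX/.O/O.; (4,1)=+0→XO/XX/OX/.O/.O
ply 5, X at XO/XX/OX/OO/.. | (4,0)=+0→XO/XX/OX/OO/X.*; (4,1)=-1→XO/XX/OX/OO/.X
ply 6, O at XO/XX/OX/OO/X. | (4,1)=+0→XO/XX/OX/OO/XO*
ply 7: XO/XX/OX/OO/XO is terminal +0 (X); from XO/../.X/.O/.. depth 6

value(XO/../.X/.O/.., X) = 0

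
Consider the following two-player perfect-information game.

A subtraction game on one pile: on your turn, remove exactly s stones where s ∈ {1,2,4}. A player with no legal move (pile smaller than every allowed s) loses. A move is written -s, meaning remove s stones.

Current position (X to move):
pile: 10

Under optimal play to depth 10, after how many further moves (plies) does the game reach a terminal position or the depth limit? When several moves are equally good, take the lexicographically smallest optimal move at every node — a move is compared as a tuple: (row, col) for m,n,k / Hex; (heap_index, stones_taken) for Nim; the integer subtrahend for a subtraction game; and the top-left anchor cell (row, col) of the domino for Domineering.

p1 X@[10]: -1[9]+1* -2[8]-1 -4[6]+1
p2 O@[9]: -1[8]-1* -2[7]-1 -4[5]-1
p3 X@[8]: -1[7]-1 -2[6]+1* -4[4]-1
p4 O@[6]: -1[5]-1* -2[4]-1 -4[2]-1
p5 X@[5]: -1[4]-1 -2[3]+1* -4[1]-1
p6 O@[3]: -1[2]-1* -2[1]-1
p7 X@[2]: -1[1]-1 -2[0]+1*
p8 O@[0] terminal -1; root [10] d10

PV length from [10]: 7 plies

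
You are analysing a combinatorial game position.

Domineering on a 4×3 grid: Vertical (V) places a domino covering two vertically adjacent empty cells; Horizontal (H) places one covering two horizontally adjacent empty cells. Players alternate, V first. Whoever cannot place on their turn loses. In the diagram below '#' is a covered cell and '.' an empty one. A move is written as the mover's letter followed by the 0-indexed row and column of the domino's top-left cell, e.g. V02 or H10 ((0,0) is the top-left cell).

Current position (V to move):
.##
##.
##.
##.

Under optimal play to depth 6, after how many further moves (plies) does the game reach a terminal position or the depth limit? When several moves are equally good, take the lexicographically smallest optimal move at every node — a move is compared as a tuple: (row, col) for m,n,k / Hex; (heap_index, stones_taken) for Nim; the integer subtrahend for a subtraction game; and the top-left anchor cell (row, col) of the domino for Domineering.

PV length from [.##/##./##./##.]: 1 ply

[.##/##./##./##.] V move#1: V12:+1/.##/###/###/##.*, V22:+1/.##/##./###/###
[.##/###/###/##.] end (terminal -1, H#2); searched .##/##./##./##. to 6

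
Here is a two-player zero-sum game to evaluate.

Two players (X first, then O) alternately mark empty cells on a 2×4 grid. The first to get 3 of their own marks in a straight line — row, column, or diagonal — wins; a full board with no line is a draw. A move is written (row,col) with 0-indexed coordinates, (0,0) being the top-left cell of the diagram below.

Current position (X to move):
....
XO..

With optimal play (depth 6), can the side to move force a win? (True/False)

p1 X@[..../XO..]: (0,0)[X.../XO..]+0* (0,1)[.X../XO..]+0 (0,2)[..X./XO..]+0 (0,3)[...X/XO..]+0 (1,2)[..../XOX.]+0 (1,3)[..../XO.X]+0
p2 O@[X.../XO..]: (0,1)[XO../XO..]+0* (0,2)[X.O./XO..]+0 (0,3)[X..O/XO..]+0 (1,2)[X.../XOO.]+0 (1,3)[X.../XO.O]+0
p3 X@[XO../XO..]: (0,2)[XOX./XO..]+0* (0,3)[XO.X/XO..]+0 (1,2)[XO../XOX.]+0 (1,3)[XO../XO.X]+0
p4 O@[XOX./XO..]: (0,3)[XOXO/XO..]+0* (1,2)[XOX./XOO.]+0 (1,3)[XOX./XO.O]+0
p5 X@[XOXO/XO..]: (1,2)[XOXO/XOX.]+0* (1,3)[XOXO/XO.X]+0
p6 O@[XOXO/XOX.]: (1,3)[XOXO/XOXO]+0*
p7 X@[XOXO/XOXO] terminal +0; root [..../XO..] d6

X winning at [..../XO..]: False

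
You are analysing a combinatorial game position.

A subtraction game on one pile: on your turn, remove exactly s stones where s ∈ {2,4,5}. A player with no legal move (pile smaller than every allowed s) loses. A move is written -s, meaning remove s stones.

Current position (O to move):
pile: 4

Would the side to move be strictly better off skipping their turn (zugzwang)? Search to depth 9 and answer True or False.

ply 1, O at 4 | -2=-1→2; -4=+1→0*
ply 2: 0 is terminal -1 (X); from 4 depth 9
pass branch (X moves first from the same position):
  | ply 1, X at 4 | -2=-1→2; -4=+1→0*
  | ply 2: 0 is terminal -1 (O); from 4 depth 9
O moving scores +1; O passing scores -1

zugzwang(4, O) = False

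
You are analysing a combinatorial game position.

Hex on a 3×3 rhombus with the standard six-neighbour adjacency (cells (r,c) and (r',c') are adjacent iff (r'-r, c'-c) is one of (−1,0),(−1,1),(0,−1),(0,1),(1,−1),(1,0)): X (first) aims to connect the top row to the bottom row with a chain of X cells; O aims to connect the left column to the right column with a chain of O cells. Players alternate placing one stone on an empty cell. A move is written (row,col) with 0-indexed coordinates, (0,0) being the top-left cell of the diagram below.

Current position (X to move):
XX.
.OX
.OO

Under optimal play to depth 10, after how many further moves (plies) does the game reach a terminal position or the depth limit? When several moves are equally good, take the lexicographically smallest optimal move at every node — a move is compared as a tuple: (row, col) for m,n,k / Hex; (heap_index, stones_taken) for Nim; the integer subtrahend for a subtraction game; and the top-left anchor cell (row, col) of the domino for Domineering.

PV length from [XX./.OX/.OO]: 2 plies

p1 X@[XX./.OX/.OO]: (0,2)[XXX/.OX/.OO]-1* (1,0)[XX./XOX/.OO]-1 (2,0)[XX./.OX/XOO]-1
p2 O@[XXX/.OX/.OO]: (1,0)[XXX/OOX/.OO]+1* (2,0)[XXX/.OX/OOO]+1
p3 X@[XXX/OOX/.OO] terminal -1; root [XX./.OX/.OO] d10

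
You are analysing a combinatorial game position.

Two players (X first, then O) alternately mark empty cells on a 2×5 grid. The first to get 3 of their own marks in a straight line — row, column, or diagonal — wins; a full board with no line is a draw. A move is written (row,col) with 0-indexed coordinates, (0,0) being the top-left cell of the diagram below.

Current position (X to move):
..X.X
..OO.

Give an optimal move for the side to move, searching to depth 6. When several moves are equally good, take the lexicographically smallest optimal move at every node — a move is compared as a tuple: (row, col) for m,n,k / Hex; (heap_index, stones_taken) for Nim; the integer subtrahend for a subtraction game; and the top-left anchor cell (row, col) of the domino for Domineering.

ply 1, X at ..X.X/..OO. | (0,0)=-1→X.X.X/..OO.; (0,1)=-1→.XX.X/..OO.; (0,3)=+1→..XXX/..OO.*; (1,0)=-1→..X.X/X.OO.; (1,1)=-1→..X.X/.XOO.; (1,4)=-1→..X.X/..OOX
ply 2: ..XXX/..OO. is terminal -1 (O); from ..X.X/..OO. depth 6

X's best at [..X.X/..OO.]: (0,3)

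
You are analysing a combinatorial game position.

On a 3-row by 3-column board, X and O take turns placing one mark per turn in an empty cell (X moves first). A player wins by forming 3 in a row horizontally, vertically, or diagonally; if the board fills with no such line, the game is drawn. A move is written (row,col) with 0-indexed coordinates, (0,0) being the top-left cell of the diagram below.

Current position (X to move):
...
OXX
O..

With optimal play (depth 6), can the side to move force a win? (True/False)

X winning at [.../OXX/O..]: False

ply 1, X at .../OXX/O.. | (0,0)=+0→X../OXX/O..*; (0,1)=-1→.X./OXX/O..; (0,2)=-1→..X/OXX/O..; (2,1)=-1→.../OXX/OX.; (2,2)=-1→.../OXX/O.X
ply 2, O at X../OXX/O.. | (0,1)=-1→XO./OXX/O..; (0,2)=-1→X.O/OXX/O..; (2,1)=-1→X../OXX/OO.; (2,2)=+0→X../OXX/O.O*
ply 3, X at X../OXX/O.O | (0,1)=-1→XX./OXX/O.O; (0,2)=-1→X.X/OXX/O.O; (2,1)=+0→X../OXX/OXO*
ply 4, O at X../OXX/OXO | (0,1)=+0→XO./OXX/OXO*; (0,2)=-1→X.O/OXX/OXO
ply 5, X at XO./OXX/OXO | (0,2)=+0→XOX/OXX/OXO*
ply 6: XOX/OXX/OXO is terminal +0 (O); from .../OXX/O.. depth 6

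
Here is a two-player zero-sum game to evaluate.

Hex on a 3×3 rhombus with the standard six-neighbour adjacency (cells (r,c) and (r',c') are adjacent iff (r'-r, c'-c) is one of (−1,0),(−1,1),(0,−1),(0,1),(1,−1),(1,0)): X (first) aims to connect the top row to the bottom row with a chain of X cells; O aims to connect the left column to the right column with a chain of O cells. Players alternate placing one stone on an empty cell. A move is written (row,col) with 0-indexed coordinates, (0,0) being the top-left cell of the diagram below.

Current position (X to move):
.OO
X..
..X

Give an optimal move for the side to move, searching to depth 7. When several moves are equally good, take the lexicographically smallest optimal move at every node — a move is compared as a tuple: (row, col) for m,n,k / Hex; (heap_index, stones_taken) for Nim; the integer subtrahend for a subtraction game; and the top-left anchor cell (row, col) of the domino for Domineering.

X's best at [.OO/X../..X]: (0,0)

p1 X@[.OO/X../..X]: (0,0)[XOO/X../..X]+1* (1,1)[.OO/XX./..X]-1 (1,2)[.OO/X.X/..X]-1 (2,0)[.OO/X../X.X]-1 (2,1)[.OO/X../.XX]-1
p2 O@[XOO/X../..X]: (1,1)[XOO/XO./..X]-1* (1,2)[XOO/X.O/..X]-1 (2,0)[XOO/X../O.X]-1 (2,1)[XOO/X../.OX]-1
p3 X@[XOO/XO./..X]: (1,2)[XOO/XOX/..X]-1 (2,0)[XOO/XO./X.X]+1* (2,1)[XOO/XO./.XX]-1
p4 O@[XOO/XO./X.X] terminal -1; root [.OO/X../..X] d7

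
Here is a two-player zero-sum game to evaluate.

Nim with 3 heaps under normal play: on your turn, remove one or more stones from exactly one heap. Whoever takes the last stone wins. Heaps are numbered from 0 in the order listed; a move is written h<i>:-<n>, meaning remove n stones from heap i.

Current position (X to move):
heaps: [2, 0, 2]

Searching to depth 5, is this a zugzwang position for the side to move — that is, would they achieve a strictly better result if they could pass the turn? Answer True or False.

ply 1, X at (2,0,2) | h0:-1=-1→(1,0,2)*; h0:-2=-1→(0,0,2); h2:-1=-1→(2,0,1); h2:-2=-1→(2,0,0)
ply 2, O at (1,0,2) | h0:-1=-1→(0,0,2); h2:-1=+1→(1,0,1)*; h2:-2=-1→(1,0,0)
ply 3, X at (1,0,1) | h0:-1=-1→(0,0,1)*; h2:-1=-1→(1,0,0)
ply 4, O at (0,0,1) | h2:-1=+1→(0,0,0)*
ply 5: (0,0,0) is terminal -1 (X); from (2,0,2) depth 5
if X skipped the turn, O would face:
~ ply 1, O at (2,0,2) | h0:-1=-1→(1,0,2)*; h0:-2=-1→(0,0,2); h2:-1=-1→(2,0,1); h2:-2=-1→(2,0,0)
~ ply 2, X at (1,0,2) | h0:-1=-1→(0,0,2); h2:-1=+1→(1,0,1)*; h2:-2=-1→(1,0,0)
~ ply 3, O at (1,0,1) | h0:-1=-1→(0,0,1)*; h2:-1=-1→(1,0,0)
~ ply 4, X at (0,0,1) | h2:-1=+1→(0,0,0)*
~ ply 5: (0,0,0) is terminal -1 (O); from (2,0,2) depth 5
compare (X): move=-1 vs pass=+1

zugzwang((2,0,2), X) = True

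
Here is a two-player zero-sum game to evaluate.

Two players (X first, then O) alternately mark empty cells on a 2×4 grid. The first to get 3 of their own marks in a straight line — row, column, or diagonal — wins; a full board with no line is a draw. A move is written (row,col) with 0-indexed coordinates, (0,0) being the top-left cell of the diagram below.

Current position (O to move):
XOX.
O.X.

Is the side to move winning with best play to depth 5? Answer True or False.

ply 1, O at XOX./O.X. | (0,3)=+0→XOXO/O.X.*; (1,1)=+0→XOX./OOX.; (1,3)=+0→XOX./O.XO
ply 2, X at XOXO/O.X. | (1,1)=+0→XOXO/OXX.*; (1,3)=+0→XOXO/O.XX
ply 3, O at XOXO/OXX. | (1,3)=+0→XOXO/OXXO*
ply 4: XOXO/OXXO is terminal +0 (X); from XOX./O.X. depth 5

O winning at [XOX./O.X.]: False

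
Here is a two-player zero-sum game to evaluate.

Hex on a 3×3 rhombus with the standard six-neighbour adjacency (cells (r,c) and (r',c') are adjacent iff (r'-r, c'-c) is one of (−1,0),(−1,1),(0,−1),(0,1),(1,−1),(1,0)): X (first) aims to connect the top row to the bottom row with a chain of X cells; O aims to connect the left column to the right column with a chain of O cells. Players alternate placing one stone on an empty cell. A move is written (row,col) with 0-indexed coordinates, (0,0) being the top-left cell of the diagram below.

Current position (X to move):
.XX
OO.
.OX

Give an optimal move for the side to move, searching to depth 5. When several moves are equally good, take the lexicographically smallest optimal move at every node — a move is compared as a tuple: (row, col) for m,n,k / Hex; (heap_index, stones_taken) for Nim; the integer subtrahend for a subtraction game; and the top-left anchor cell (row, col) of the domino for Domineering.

X's best at [.XX/OO./.OX]: (1,2)

p1 X@[.XX/OO./.OX]: (0,0)[XXX/OO./.OX]-1 (1,2)[.XX/OOX/.OX]+1* (2,0)[.XX/OO./XOX]-1
p2 O@[.XX/OOX/.OX] terminal -1; root [.XX/OO./.OX] d5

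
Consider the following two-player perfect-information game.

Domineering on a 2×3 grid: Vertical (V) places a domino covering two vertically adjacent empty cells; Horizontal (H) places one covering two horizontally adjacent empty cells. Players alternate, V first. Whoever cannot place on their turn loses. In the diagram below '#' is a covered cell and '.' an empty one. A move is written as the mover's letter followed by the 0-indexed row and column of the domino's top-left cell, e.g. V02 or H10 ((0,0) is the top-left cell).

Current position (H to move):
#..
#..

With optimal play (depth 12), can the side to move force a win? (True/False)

ply 1, H at #../#.. | H01=+1→###/#..*; H11=+1→#../###
ply 2: ###/#.. is terminal -1 (V); from #../#.. depth 12

H winning at [#../#..]: True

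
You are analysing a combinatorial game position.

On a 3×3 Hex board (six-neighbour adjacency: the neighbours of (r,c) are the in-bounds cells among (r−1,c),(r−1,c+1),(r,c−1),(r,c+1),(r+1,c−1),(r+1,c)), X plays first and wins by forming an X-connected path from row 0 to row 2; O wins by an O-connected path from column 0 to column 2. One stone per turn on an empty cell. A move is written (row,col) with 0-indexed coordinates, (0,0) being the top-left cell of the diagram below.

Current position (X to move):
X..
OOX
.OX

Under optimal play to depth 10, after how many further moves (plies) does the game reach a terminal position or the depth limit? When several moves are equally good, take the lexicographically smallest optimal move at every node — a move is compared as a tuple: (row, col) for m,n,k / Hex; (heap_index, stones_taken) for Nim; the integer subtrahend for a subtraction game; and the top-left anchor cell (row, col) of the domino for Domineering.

ply 1, X at X../OOX/.OX | (0,1)=-1→XX./OOX/.OX; (0,2)=+1→X.X/OOX/.OX*; (2,0)=-1→X../OOX/XOX
ply 2: X.X/OOX/.OX is terminal -1 (O); from X../OOX/.OX depth 10

PV length from [X../OOX/.OX]: 1 ply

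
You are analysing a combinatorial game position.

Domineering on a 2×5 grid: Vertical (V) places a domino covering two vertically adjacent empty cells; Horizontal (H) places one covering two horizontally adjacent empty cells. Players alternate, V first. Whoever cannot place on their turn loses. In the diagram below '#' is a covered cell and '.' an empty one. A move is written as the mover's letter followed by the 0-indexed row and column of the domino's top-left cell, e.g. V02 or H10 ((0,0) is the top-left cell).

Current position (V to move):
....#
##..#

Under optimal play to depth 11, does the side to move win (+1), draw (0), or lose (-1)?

value(....#/##..#, V) = +1

p1 V@[....#/##..#]: V02[..#.#/###.#]+1* V03[...##/##.##]-1
p2 H@[..#.#/###.#]: H00[###.#/###.#]-1*
p3 V@[###.#/###.#]: V03[#####/#####]+1*
p4 H@[#####/#####] terminal -1; root [....#/##..#] d11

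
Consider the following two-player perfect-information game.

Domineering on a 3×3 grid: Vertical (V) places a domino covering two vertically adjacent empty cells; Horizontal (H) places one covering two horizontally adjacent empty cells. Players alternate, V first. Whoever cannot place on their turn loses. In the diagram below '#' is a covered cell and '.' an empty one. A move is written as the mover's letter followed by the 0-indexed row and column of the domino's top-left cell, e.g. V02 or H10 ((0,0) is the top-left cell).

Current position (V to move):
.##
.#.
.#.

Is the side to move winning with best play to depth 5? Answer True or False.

V winning at [.##/.#./.#.]: True

[.##/.#./.#.] V move#1: V00:+1/###/##./.#.*, V10:+1/.##/##./##., V12:+1/.##/.##/.##
[###/##./.#.] end (terminal -1, H#2); searched .##/.#./.#. to 5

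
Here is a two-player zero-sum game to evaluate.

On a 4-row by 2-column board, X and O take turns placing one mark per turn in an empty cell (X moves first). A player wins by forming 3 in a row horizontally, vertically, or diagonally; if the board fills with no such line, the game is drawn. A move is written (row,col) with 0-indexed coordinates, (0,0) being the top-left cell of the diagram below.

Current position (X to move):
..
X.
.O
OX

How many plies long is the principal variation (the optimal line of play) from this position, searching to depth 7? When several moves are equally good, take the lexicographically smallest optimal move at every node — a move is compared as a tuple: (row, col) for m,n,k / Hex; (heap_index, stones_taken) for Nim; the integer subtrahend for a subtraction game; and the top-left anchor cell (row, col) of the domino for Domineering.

PV length from [../X./.O/OX]: 4 plies

p1 X@[../X./.O/OX]: (0,0)[X./X./.O/OX]+0* (0,1)[.X/X./.O/OX]+0 (1,1)[../XX/.O/OX]+0 (2,0)[../X./XO/OX]+0
p2 O@[X./X./.O/OX]: (0,1)[XO/X./.O/OX]-1 (1,1)[X./XO/.O/OX]-1 (2,0)[X./X./OO/OX]+0*
p3 X@[X./X./OO/OX]: (0,1)[XX/X./OO/OX]+0* (1,1)[X./XX/OO/OX]+0
p4 O@[XX/X./OO/OX]: (1,1)[XX/XO/OO/OX]+0*
p5 X@[XX/XO/OO/OX] terminal +0; root [../X./.O/OX] d7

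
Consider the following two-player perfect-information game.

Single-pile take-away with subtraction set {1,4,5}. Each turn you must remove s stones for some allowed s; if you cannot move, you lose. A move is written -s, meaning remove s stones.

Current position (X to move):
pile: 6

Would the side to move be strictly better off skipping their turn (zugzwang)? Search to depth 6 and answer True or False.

ply 1, X at 6 | -1=-1→5; -4=+1→2*; -5=-1→1
ply 2, O at 2 | -1=-1→1*
ply 3, X at 1 | -1=+1→0*
ply 4: 0 is terminal -1 (O); from 6 depth 6
suppose X passes — search the same position with O to move:
pass> ply 1, O at 6 | -1=-1→5; -4=+1→2*; -5=-1→1
pass> ply 2, X at 2 | -1=-1→1*
pass> ply 3, O at 1 | -1=+1→0*
pass> ply 4: 0 is terminal -1 (X); from 6 depth 6
for X: play +1, pass -1

zugzwang(6, X) = False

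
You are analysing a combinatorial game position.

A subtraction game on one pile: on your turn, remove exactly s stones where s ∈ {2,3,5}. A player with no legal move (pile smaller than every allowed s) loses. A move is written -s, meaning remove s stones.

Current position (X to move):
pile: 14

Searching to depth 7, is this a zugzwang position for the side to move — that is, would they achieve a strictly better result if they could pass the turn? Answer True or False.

zugzwang(14, X) = True

p1 X@[14]: -2[12]-1* -3[11]-1 -5[9]-1
p2 O@[12]: -2[10]-1 -3[9]-1 -5[7]+1*
p3 X@[7]: -2[5]-1* -3[4]-1 -5[2]-1
p4 O@[5]: -2[3]-1 -3[2]-1 -5[0]+1*
p5 X@[0] terminal -1; root [14] d7
if X skipped the turn, O would face:
~ p1 O@[14]: -2[12]-1* -3[11]-1 -5[9]-1
~ p2 X@[12]: -2[10]-1 -3[9]-1 -5[7]+1*
~ p3 O@[7]: -2[5]-1* -3[4]-1 -5[2]-1
~ p4 X@[5]: -2[3]-1 -3[2]-1 -5[0]+1*
~ p5 O@[0] terminal -1; root [14] d7
compare (X): move=-1 vs pass=+1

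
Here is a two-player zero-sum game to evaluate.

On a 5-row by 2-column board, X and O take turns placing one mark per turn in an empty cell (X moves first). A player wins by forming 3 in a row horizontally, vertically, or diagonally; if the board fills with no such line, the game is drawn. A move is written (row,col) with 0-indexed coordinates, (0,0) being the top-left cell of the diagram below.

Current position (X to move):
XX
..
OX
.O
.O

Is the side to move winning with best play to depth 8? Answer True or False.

X winning at [XX/../OX/.O/.O]: True

p1 X@[XX/../OX/.O/.O]: (1,0)[XX/X./OX/.O/.O]+0 (1,1)[XX/.X/OX/.O/.O]+1* (3,0)[XX/../OX/XO/.O]+0 (4,0)[XX/../OX/.O/XO]+0
p2 O@[XX/.X/OX/.O/.O] terminal -1; root [XX/../OX/.O/.O] d8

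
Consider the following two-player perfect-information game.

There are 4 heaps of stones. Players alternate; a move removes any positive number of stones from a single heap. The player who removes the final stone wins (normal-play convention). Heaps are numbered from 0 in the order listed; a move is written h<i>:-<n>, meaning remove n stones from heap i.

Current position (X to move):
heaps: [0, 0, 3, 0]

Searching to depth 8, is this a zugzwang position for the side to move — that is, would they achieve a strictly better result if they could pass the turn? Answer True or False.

zugzwang((0,0,3,0), X) = False

ply 1, X at (0,0,3,0) | h2:-1=-1→(0,0,2,0); h2:-2=-1→(0,0,1,0); h2:-3=+1→(0,0,0,0)*
ply 2: (0,0,0,0) is terminal -1 (O); from (0,0,3,0) depth 8
if X skipped the turn, O would face:
~ ply 1, O at (0,0,3,0) | h2:-1=-1→(0,0,2,0); h2:-2=-1→(0,0,1,0); h2:-3=+1→(0,0,0,0)*
~ ply 2: (0,0,0,0) is terminal -1 (X); from (0,0,3,0) depth 8
compare (X): move=+1 vs pass=-1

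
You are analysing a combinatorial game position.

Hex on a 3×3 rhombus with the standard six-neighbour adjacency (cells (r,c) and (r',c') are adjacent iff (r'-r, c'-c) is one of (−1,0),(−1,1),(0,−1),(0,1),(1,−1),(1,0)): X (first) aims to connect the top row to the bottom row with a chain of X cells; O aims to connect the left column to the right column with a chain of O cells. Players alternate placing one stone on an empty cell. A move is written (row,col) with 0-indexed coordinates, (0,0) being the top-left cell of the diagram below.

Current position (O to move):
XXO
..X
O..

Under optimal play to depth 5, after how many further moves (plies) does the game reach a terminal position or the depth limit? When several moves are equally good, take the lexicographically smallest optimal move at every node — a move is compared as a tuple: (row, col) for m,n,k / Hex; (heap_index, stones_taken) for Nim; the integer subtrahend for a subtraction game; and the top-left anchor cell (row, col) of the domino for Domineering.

[XXO/..X/O..] O move#1: (1,0):-1/XXO/O.X/O.., (1,1):+1/XXO/.OX/O..*, (2,1):+1/XXO/..X/OO., (2,2):+1/XXO/..X/O.O
[XXO/.OX/O..] end (terminal -1, X#2); searched XXO/..X/O.. to 5

PV length from [XXO/..X/O..]: 1 ply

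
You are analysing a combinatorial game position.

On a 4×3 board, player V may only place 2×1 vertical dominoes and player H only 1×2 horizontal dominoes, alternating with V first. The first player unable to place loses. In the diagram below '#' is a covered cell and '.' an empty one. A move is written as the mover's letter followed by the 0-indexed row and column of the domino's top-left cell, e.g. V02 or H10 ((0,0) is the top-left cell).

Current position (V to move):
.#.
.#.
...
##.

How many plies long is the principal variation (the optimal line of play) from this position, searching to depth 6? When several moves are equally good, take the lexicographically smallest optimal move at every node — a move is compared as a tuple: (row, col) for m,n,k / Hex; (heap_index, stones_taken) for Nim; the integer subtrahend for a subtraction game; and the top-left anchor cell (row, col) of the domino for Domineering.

PV length from [.#./.#./.../##.]: 3 plies

ply 1, V at .#./.#./.../##. | V00=+1→##./##./.../##.*; V02=+1→.##/.##/.../##.; V10=+1→.#./##./#../##.; V12=+1→.#./.##/..#/##.; V22=+1→.#./.#./..#/###
ply 2, H at ##./##./.../##. | H20=-1→##./##./##./##.*; H21=-1→##./##./.##/##.
ply 3, V at ##./##./##./##. | V02=+1→###/###/##./##.*; V12=+1→##./###/###/##.; V22=+1→##./##./###/###
ply 4: ###/###/##./##. is terminal -1 (H); from .#./.#./.../##. depth 6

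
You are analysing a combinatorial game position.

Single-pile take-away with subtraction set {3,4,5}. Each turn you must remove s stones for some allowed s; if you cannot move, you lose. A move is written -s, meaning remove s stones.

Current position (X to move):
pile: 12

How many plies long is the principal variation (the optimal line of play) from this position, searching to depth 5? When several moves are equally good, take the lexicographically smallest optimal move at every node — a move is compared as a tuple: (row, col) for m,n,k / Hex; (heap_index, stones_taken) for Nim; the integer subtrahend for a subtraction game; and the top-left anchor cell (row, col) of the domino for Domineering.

PV length from [12]: 3 plies

[12] X move#1: -3:+1/9*, -4:+1/8, -5:-1/7
[9] O move#2: -3:-1/6*, -4:-1/5, -5:-1/4
[6] X move#3: -3:-1/3, -4:+1/2*, -5:+1/1
[2] end (terminal -1, O#4); searched 12 to 5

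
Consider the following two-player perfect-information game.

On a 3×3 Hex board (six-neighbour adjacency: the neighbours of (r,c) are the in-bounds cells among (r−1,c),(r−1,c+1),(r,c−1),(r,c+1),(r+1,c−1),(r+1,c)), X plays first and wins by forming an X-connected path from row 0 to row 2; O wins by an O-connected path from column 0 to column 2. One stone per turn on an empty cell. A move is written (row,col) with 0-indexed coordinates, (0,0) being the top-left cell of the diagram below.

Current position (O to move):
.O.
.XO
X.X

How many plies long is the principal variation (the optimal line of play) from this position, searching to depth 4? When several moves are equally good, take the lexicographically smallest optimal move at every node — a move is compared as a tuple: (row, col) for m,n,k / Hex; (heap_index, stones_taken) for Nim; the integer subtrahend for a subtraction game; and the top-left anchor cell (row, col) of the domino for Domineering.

PV length from [.O./.XO/X.X]: 3 plies

p1 O@[.O./.XO/X.X]: (0,0)[OO./.XO/X.X]-1 (0,2)[.OO/.XO/X.X]+1* (1,0)[.O./OXO/X.X]-1 (2,1)[.O./.XO/XOX]-1
p2 X@[.OO/.XO/X.X]: (0,0)[XOO/.XO/X.X]-1* (1,0)[.OO/XXO/X.X]-1 (2,1)[.OO/.XO/XXX]-1
p3 O@[XOO/.XO/X.X]: (1,0)[XOO/OXO/X.X]+1* (2,1)[XOO/.XO/XOX]-1
p4 X@[XOO/OXO/X.X] terminal -1; root [.O./.XO/X.X] d4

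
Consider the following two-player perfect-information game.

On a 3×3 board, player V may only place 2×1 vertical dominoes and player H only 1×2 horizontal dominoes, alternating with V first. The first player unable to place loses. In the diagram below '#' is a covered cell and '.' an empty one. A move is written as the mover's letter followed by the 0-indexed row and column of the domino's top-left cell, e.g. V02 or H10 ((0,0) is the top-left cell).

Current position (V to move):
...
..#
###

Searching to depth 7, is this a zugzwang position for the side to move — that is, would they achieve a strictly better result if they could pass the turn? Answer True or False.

zugzwang(.../..#/###, V) = False

[.../..#/###] V move#1: V00:-1/#../#.#/###, V01:+1/.#./.##/###*
[.#./.##/###] end (terminal -1, H#2); searched .../..#/### to 7
suppose V passes — search the same position with H to move:
pass> [.../..#/###] H move#1: H00:+1/##./..#/###*, H01:-1/.##/..#/###, H10:+1/.../###/###
pass> [##./..#/###] end (terminal -1, V#2); searched .../..#/### to 7
for V: play +1, pass -1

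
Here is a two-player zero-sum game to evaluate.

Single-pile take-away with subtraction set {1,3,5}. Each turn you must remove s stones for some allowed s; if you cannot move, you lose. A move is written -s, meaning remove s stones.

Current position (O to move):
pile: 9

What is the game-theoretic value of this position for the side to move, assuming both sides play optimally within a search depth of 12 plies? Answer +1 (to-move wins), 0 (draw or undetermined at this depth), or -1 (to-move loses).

[9] O move#1: -1:+1/8*, -3:+1/6, -5:+1/4
[8] X move#2: -1:-1/7*, -3:-1/5, -5:-1/3
[7] O move#3: -1:+1/6*, -3:+1/4, -5:+1/2
[6] X move#4: -1:-1/5*, -3:-1/3, -5:-1/1
[5] O move#5: -1:+1/4*, -3:+1/2, -5:+1/0
[4] X move#6: -1:-1/3*, -3:-1/1
[3] O move#7: -1:+1/2*, -3:+1/0
[2] X move#8: -1:-1/1*
[1] O move#9: -1:+1/0*
[0] end (terminal -1, X#10); searched 9 to 12

value(9, O) = +1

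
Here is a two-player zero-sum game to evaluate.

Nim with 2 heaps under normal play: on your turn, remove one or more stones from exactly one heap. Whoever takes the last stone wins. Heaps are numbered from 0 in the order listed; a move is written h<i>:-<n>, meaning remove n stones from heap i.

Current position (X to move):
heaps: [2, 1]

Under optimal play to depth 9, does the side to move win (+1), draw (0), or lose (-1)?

value((2,1), X) = +1

ply 1, X at (2,1) | h0:-1=+1→(1,1)*; h0:-2=-1→(0,1); h1:-1=-1→(2,0)
ply 2, O at (1,1) | h0:-1=-1→(0,1)*; h1:-1=-1→(1,0)
ply 3, X at (0,1) | h1:-1=+1→(0,0)*
ply 4: (0,0) is terminal -1 (O); from (2,1) depth 9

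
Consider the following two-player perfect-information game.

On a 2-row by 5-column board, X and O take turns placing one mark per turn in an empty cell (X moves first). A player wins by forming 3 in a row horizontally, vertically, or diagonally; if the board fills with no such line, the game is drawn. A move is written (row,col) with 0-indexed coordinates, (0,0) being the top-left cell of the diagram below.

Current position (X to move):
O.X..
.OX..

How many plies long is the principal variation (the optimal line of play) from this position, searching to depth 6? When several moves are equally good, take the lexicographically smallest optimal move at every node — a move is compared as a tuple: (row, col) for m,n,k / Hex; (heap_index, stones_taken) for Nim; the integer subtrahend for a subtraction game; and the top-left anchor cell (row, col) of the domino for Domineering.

[O.X../.OX..] X move#1: (0,1):+0/OXX../.OX.., (0,3):+1/O.XX./.OX..*, (0,4):+0/O.X.X/.OX.., (1,0):+0/O.X../XOX.., (1,3):+1/O.X../.OXX., (1,4):+1/O.X../.OX.X
[O.XX./.OX..] O move#2: (0,1):-1/OOXX./.OX..*, (0,4):-1/O.XXO/.OX.., (1,0):-1/O.XX./OOX.., (1,3):-1/O.XX./.OXO., (1,4):-1/O.XX./.OX.O
[OOXX./.OX..] X move#3: (0,4):+1/OOXXX/.OX..*, (1,0):+0/OOXX./XOX.., (1,3):+1/OOXX./.OXX., (1,4):+1/OOXX./.OX.X
[OOXXX/.OX..] end (terminal -1, O#4); searched O.X../.OX.. to 6

PV length from [O.X../.OX..]: 3 plies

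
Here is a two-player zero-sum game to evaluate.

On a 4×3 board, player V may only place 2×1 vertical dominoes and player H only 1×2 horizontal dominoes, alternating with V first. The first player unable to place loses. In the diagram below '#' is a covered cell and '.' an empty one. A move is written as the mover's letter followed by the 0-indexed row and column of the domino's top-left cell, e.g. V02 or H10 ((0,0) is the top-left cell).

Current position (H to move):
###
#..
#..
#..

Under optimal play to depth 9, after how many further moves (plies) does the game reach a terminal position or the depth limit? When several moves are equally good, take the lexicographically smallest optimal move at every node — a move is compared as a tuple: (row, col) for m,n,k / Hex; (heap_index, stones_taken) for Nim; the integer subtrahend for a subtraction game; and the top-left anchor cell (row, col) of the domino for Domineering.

PV length from [###/#../#../#..]: 1 ply

[###/#../#../#..] H move#1: H11:-1/###/###/#../#.., H21:+1/###/#../###/#..*, H31:-1/###/#../#../###
[###/#../###/#..] end (terminal -1, V#2); searched ###/#../#../#.. to 9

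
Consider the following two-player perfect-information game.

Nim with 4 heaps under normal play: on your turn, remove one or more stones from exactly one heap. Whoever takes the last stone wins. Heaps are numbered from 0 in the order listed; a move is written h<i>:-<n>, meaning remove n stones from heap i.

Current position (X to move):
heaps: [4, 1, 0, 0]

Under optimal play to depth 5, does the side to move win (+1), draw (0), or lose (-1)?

value((4,1,0,0), X) = +1

ply 1, X at (4,1,0,0) | h0:-1=-1→(3,1,0,0); h0:-2=-1→(2,1,0,0); h0:-3=+1→(1,1,0,0)*; h0:-4=-1→(0,1,0,0); h1:-1=-1→(4,0,0,0)
ply 2, O at (1,1,0,0) | h0:-1=-1→(0,1,0,0)*; h1:-1=-1→(1,0,0,0)
ply 3, X at (0,1,0,0) | h1:-1=+1→(0,0,0,0)*
ply 4: (0,0,0,0) is terminal -1 (O); from (4,1,0,0) depth 5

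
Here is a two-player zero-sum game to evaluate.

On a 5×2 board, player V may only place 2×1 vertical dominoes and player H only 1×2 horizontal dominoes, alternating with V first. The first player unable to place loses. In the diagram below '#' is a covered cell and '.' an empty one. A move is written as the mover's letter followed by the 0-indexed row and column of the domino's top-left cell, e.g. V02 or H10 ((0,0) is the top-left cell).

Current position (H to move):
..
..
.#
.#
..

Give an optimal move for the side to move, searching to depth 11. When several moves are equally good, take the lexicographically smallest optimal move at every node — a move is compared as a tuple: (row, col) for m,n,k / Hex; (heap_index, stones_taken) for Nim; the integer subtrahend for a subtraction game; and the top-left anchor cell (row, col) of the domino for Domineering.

H's best at [../../.#/.#/..]: H00

ply 1, H at ../../.#/.#/.. | H00=+1→##/../.#/.#/..*; H10=+1→../##/.#/.#/..; H40=-1→../../.#/.#/##
ply 2, V at ##/../.#/.#/.. | V10=-1→##/#./##/.#/..*; V20=-1→##/../##/##/..; V30=-1→##/../.#/##/#.
ply 3, H at ##/#./##/.#/.. | H40=+1→##/#./##/.#/##*
ply 4: ##/#./##/.#/## is terminal -1 (V); from ../../.#/.#/.. depth 11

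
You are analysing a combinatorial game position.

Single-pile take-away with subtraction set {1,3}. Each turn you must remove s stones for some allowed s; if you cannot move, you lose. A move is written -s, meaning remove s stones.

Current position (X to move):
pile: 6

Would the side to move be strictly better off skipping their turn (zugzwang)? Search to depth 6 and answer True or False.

p1 X@[6]: -1[5]-1* -3[3]-1
p2 O@[5]: -1[4]+1* -3[2]+1
p3 X@[4]: -1[3]-1* -3[1]-1
p4 O@[3]: -1[2]+1* -3[0]+1
p5 X@[2]: -1[1]-1*
p6 O@[1]: -1[0]+1*
p7 X@[0] terminal -1; root [6] d6
pass branch (O moves first from the same position):
  | p1 O@[6]: -1[5]-1* -3[3]-1
  | p2 X@[5]: -1[4]+1* -3[2]+1
  | p3 O@[4]: -1[3]-1* -3[1]-1
  | p4 X@[3]: -1[2]+1* -3[0]+1
  | p5 O@[2]: -1[1]-1*
  | p6 X@[1]: -1[0]+1*
  | p7 O@[0] terminal -1; root [6] d6
X moving scores -1; X passing scores +1

zugzwang(6, X) = True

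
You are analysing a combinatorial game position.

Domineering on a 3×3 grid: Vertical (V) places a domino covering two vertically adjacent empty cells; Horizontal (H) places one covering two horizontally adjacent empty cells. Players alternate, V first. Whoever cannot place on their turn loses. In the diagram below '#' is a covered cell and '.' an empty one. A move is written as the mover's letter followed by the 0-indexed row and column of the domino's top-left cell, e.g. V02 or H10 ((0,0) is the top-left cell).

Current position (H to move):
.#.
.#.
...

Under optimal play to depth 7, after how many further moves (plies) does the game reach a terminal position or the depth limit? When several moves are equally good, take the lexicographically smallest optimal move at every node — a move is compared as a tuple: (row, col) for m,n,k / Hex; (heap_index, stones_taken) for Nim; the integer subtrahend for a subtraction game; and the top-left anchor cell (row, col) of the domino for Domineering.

PV length from [.#./.#./...]: 2 plies

ply 1, H at .#./.#./... | H20=-1→.#./.#./##.*; H21=-1→.#./.#./.##
ply 2, V at .#./.#./##. | V00=+1→##./##./##.*; V02=+1→.##/.##/##.; V12=+1→.#./.##/###
ply 3: ##./##./##. is terminal -1 (H); from .#./.#./... depth 7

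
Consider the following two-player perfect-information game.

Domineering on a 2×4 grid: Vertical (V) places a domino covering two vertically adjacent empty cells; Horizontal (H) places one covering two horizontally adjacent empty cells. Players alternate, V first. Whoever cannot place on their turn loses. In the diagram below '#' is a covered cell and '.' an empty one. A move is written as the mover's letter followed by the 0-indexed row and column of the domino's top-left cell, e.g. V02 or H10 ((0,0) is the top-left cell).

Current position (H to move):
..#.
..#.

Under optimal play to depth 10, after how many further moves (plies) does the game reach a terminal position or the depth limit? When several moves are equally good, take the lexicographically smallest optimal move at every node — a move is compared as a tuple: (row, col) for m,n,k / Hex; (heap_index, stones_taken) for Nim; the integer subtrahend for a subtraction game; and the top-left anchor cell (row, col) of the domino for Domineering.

PV length from [..#./..#.]: 3 plies

ply 1, H at ..#./..#. | H00=+1→###./..#.*; H10=+1→..#./###.
ply 2, V at ###./..#. | V03=-1→####/..##*
ply 3, H at ####/..## | H10=+1→####/####*
ply 4: ####/#### is terminal -1 (V); from ..#./..#. depth 10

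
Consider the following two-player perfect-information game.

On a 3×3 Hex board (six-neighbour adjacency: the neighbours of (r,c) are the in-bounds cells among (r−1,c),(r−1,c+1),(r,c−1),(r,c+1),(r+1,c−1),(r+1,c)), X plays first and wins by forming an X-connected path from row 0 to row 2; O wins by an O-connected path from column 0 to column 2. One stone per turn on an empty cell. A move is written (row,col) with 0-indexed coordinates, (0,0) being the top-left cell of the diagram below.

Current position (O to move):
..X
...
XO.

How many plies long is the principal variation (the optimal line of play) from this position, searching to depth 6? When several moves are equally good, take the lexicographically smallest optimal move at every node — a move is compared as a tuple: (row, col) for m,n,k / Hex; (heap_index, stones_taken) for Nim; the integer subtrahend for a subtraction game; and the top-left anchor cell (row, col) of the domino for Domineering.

PV length from [..X/.../XO.]: 4 plies

[..X/.../XO.] O move#1: (0,0):-1/O.X/.../XO.*, (0,1):-1/.OX/.../XO., (1,0):-1/..X/O../XO., (1,1):-1/..X/.O./XO., (1,2):-1/..X/..O/XO., (2,2):-1/..X/.../XOO
[O.X/.../XO.] X move#2: (0,1):+1/OXX/.../XO.*, (1,0):+1/O.X/X../XO., (1,1):+1/O.X/.X./XO., (1,2):+1/O.X/..X/XO., (2,2):+1/O.X/.../XOX
[OXX/.../XO.] O move#3: (1,0):-1/OXX/O../XO.*, (1,1):-1/OXX/.O./XO., (1,2):-1/OXX/..O/XO., (2,2):-1/OXX/.../XOO
[OXX/O../XO.] X move#4: (1,1):+1/OXX/OX./XO.*, (1,2):+1/OXX/O.X/XO., (2,2):+1/OXX/O../XOX
[OXX/OX./XO.] end (terminal -1, O#5); searched ..X/.../XO. to 6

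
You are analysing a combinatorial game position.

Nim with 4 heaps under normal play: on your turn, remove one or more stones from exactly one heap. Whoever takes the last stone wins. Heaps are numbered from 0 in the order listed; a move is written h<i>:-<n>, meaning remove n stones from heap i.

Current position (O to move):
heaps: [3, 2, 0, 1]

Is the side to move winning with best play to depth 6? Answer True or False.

ply 1, O at (3,2,0,1) | h0:-1=-1→(2,2,0,1)*; h0:-2=-1→(1,2,0,1); h0:-3=-1→(0,2,0,1); h1:-1=-1→(3,1,0,1); h1:-2=-1→(3,0,0,1); h3:-1=-1→(3,2,0,0)
ply 2, X at (2,2,0,1) | h0:-1=-1→(1,2,0,1); h0:-2=-1→(0,2,0,1); h1:-1=-1→(2,1,0,1); h1:-2=-1→(2,0,0,1); h3:-1=+1→(2,2,0,0)*
ply 3, O at (2,2,0,0) | h0:-1=-1→(1,2,0,0)*; h0:-2=-1→(0,2,0,0); h1:-1=-1→(2,1,0,0); h1:-2=-1→(2,0,0,0)
ply 4, X at (1,2,0,0) | h0:-1=-1→(0,2,0,0); h1:-1=+1→(1,1,0,0)*; h1:-2=-1→(1,0,0,0)
ply 5, O at (1,1,0,0) | h0:-1=-1→(0,1,0,0)*; h1:-1=-1→(1,0,0,0)
ply 6, X at (0,1,0,0) | h1:-1=+1→(0,0,0,0)*
ply 7: (0,0,0,0) is terminal -1 (O); from (3,2,0,1) depth 6

O winning at [(3,2,0,1)]: False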